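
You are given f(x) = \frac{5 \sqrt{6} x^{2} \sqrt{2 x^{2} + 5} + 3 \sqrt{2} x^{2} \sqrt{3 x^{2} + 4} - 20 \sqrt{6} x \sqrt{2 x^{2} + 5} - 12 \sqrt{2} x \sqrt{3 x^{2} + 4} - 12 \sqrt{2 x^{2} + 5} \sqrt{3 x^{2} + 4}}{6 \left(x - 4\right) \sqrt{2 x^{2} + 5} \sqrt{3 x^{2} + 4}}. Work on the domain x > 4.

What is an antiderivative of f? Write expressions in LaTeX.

Since d/dx undoes antidifferentiation here, F'(x) = f(x) is required of F(x).
Check: d/dx[\frac{5 \sqrt{\frac{x^{2}}{2} + \frac{2}{3}}}{3} + \frac{\sqrt{x^{2} + \frac{5}{2}}}{2} - 2 \log{\left(\frac{x}{2} - 2 \right)}] = \frac{5 \sqrt{6} x^{2} \sqrt{2 x^{2} + 5} + 3 \sqrt{2} x^{2} \sqrt{3 x^{2} + 4} - 20 \sqrt{6} x \sqrt{2 x^{2} + 5} - 12 \sqrt{2} x \sqrt{3 x^{2} + 4} - 12 \sqrt{2 x^{2} + 5} \sqrt{3 x^{2} + 4}}{6 x \sqrt{2 x^{2} + 5} \sqrt{3 x^{2} + 4} - 24 \sqrt{2 x^{2} + 5} \sqrt{3 x^{2} + 4}}, which equals f(x).

An antiderivative is F(x) = \frac{5 \sqrt{\frac{x^{2}}{2} + \frac{2}{3}}}{3} + \frac{\sqrt{x^{2} + \frac{5}{2}}}{2} - 2 \log{\left(\frac{x}{2} - 2 \right)}.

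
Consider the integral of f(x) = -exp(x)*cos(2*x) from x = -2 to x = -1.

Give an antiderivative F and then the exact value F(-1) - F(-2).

Recover f(x) by differentiating a candidate F(x); any mismatch rules it out.
F(x) = (-2*sin(2*x) - cos(2*x))*exp(x)/5 is an antiderivative of f.
Check: d/dx[(-2*sin(2*x) - cos(2*x))*exp(x)/5] = -exp(x)*cos(2*x) = f(x).
F(-1) = -exp(-1)*cos(2)/5 + 2*exp(-1)*sin(2)/5; F(-2) = 2*exp(-2)*sin(4)/5 - exp(-2)*cos(4)/5.
Integral = F(-1) - F(-2) = exp(-2)*cos(4)/5 - exp(-1)*cos(2)/5 - 2*exp(-2)*sin(4)/5 + 2*exp(-1)*sin(2)/5.

Antiderivative: F(x) = (-2*sin(2*x) - cos(2*x))*exp(x)/5; value = exp(-2)*cos(4)/5 - exp(-1)*cos(2)/5 - 2*exp(-2)*sin(4)/5 + 2*exp(-1)*sin(2)/5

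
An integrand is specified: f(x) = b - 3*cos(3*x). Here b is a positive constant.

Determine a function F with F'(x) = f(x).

An antiderivative is F(x) = b*x - sin(3*x).

Since d/dx undoes antidifferentiation here, F'(x) = f(x) is required of F(x).
Check: d/dx[b*x - sin(3*x)] = b - 3*cos(3*x) = f(x).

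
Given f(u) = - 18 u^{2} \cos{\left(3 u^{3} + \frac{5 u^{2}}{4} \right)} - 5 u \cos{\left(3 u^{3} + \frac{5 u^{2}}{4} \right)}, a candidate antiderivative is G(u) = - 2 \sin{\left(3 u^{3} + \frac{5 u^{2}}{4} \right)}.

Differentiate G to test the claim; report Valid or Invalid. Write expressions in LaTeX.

d/du[G] = - 18 u^{2} \cos{\left(3 u^{3} + \frac{5 u^{2}}{4} \right)} - 5 u \cos{\left(3 u^{3} + \frac{5 u^{2}}{4} \right)}
This equals f(u) exactly, so the claim holds.

Valid. The derivative of G reproduces f.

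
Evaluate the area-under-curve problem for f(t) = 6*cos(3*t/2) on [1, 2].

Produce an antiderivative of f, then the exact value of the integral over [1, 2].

Antiderivative: F(t) = 4*sin(3*t/2); value = -4*sin(3/2) + 4*sin(3)

For F(t) to be correct the identity F'(t) - f(t) = 0 must hold.
F(t) = 4*sin(3*t/2) is an antiderivative of f.
Check: d/dt[4*sin(3*t/2)] = 6*cos(3*t/2) = f(t).
F(2) = 4*sin(3); F(1) = 4*sin(3/2).
Integral = F(2) - F(1) = -4*sin(3/2) + 4*sin(3).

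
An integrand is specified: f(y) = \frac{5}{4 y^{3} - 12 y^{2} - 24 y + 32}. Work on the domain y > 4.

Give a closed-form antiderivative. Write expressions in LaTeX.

The denominator factors as 4 \left(y - 4\right) \left(y - 1\right) \left(y + 2\right); partial fractions split f into directly integrable pieces: \frac{5}{72 \left(y + 2\right)} - \frac{5}{36 \left(y - 1\right)} + \frac{5}{72 \left(y - 4\right)}.
Check: d/dy[- \frac{5 \log{\left(y - 1 \right)}}{36} + \frac{5 \log{\left(y^{2} - 2 y - 8 \right)}}{72}] = \frac{5}{4 y^{3} - 12 y^{2} - 24 y + 32} = f(y).

An antiderivative is F(y) = - \frac{5 \log{\left(y - 1 \right)}}{36} + \frac{5 \log{\left(y^{2} - 2 y - 8 \right)}}{72}.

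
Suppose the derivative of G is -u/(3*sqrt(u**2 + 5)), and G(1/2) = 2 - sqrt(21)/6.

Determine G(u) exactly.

G'(u) matches the chain-rule pattern g'(h)*h' with inner function h(u) = u**2 + 5; substituting w = h(u) collapses the integral.
A general antiderivative is -sqrt(u**2 + 5)/3 + C.
The condition gives C = 2 - sqrt(21)/6 - (-sqrt(21)/6) = 2.
So G(u) = -(sqrt(u**2 + 5) - 6)/3.
Check: d/du[-(sqrt(u**2 + 5) - 6)/3] = -u/(3*sqrt(u**2 + 5)) = G'(u).

G(u) = -(sqrt(u**2 + 5) - 6)/3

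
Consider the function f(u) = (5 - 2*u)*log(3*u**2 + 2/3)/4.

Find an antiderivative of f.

An antiderivative is F(u) = -(9*u**2*log(3*u**2 + 2/3) - 9*u**2 - 45*u*log(3*u**2 + 2/3) + 90*u + 2*log(u**2 + 2/9) - 30*sqrt(2)*atan(3*sqrt(2)*u/2))/36.

A first test for any F(u): its u-derivative must equal f(u) identically.
Check: d/du[-(9*u**2*log(3*u**2 + 2/3) - 9*u**2 - 45*u*log(3*u**2 + 2/3) + 90*u + 2*log(u**2 + 2/9) - 30*sqrt(2)*atan(3*sqrt(2)*u/2))/36] = -u*log(3*u**2 + 2/3)/2 + 5*log(3*u**2 + 2/3)/4, which equals f(u).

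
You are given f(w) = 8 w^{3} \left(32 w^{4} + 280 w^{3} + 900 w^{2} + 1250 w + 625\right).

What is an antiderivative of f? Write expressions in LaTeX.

An antiderivative is F(w) = 2 w^{4} \left(2 w + 5\right)^{4}.

f matches the chain-rule pattern g'(h)*h' with inner function h(w) = - 2 w^{2} - 5 w; substituting u = h(w) collapses the integral.
Check: d/dw[2 w^{4} \left(2 w + 5\right)^{4}] = 256 w^{7} + 2240 w^{6} + 7200 w^{5} + 10000 w^{4} + 5000 w^{3}, which equals f(w).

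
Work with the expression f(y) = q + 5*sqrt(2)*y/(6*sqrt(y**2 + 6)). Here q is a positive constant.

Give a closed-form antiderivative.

A first test for any F(y): its y-derivative must equal f(y) identically.
Check: d/dy[(6*q*y + 5*sqrt(2)*sqrt(y**2 + 6))/6] = (6*q*sqrt(y**2 + 6) + 5*sqrt(2)*y)/(6*sqrt(y**2 + 6)), which equals f(y).

An antiderivative is F(y) = (6*q*y + 5*sqrt(2)*sqrt(y**2 + 6))/6.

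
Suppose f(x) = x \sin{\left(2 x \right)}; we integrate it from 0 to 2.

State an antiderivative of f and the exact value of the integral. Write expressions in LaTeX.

Whatever form F(x) takes, F'(x) = f(x) is non-negotiable.
F(x) = - \frac{x \cos{\left(2 x \right)}}{2} + \frac{\sin{\left(2 x \right)}}{4} is an antiderivative of f.
Check: d/dx[- \frac{x \cos{\left(2 x \right)}}{2} + \frac{\sin{\left(2 x \right)}}{4}] = x \sin{\left(2 x \right)} = f(x).
F(2) = \frac{\sin{\left(4 \right)}}{4} - \cos{\left(4 \right)}; F(0) = 0.
Integral = F(2) - F(0) = \frac{\sin{\left(4 \right)}}{4} - \cos{\left(4 \right)}.

Antiderivative: F(x) = - \frac{x \cos{\left(2 x \right)}}{2} + \frac{\sin{\left(2 x \right)}}{4}; value = \frac{\sin{\left(4 \right)}}{4} - \cos{\left(4 \right)}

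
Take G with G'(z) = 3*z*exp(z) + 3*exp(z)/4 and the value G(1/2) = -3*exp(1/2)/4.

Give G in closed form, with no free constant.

Recognize the product-rule pattern: G'(z) = u'v + uv' with u = 3*z - 9/4, v = exp(z), so integration by parts undoes it.
A general antiderivative is (12*z - 9)*exp(z)/4 + C.
The condition gives C = -3*exp(1/2)/4 - (-3*exp(1/2)/4) = 0.
So G(z) = 3*(4*z - 3)*exp(z)/4.
Check: d/dz[3*(4*z - 3)*exp(z)/4] = 3*z*exp(z) + 3*exp(z)/4 = G'(z).

G(z) = 3*(4*z - 3)*exp(z)/4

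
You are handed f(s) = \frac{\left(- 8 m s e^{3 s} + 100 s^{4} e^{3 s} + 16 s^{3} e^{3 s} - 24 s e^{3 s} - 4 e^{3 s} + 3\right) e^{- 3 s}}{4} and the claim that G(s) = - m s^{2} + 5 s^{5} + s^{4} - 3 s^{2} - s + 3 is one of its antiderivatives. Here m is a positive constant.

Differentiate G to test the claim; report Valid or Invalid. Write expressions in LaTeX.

d/ds[G] = - 2 m s + 25 s^{4} + 4 s^{3} - 6 s - 1
d/ds[G] - f(s) = - \frac{3 e^{- 3 s}}{4} != 0.

Invalid: d/ds[G] - f = - \frac{3 e^{- 3 s}}{4}, which is not 0.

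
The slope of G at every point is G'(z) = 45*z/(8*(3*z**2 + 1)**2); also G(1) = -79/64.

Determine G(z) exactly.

G(z) = (-48*z**2 - 31)/(16*(3*z**2 + 1))

G'(z) matches the chain-rule pattern g'(h)*h' with inner function h(z) = 4*z**2 + 4/3; substituting u = h(z) collapses the integral.
A general antiderivative is -5/(4*(4*z**2 + 4/3)) + C.
The condition gives C = -79/64 - (-15/64) = -1.
So G(z) = (-48*z**2 - 31)/(16*(3*z**2 + 1)).
Check: d/dz[(-48*z**2 - 31)/(16*(3*z**2 + 1))] = 45*z/(72*z**4 + 48*z**2 + 8), which equals G'(z).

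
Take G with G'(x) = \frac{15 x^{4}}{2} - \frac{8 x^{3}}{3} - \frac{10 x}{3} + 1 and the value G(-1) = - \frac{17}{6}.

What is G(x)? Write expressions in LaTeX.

The integrand splits into summands that can be handled one at a time.
A general antiderivative is \frac{3 x^{5}}{2} - \frac{2 x^{4}}{3} - \frac{5 x^{2}}{3} + x + C.
The condition gives C = - \frac{17}{6} - (- \frac{29}{6}) = 2.
So G(x) = \frac{3 x^{5}}{2} - \frac{2 x^{4}}{3} - \frac{5 x^{2}}{3} + x + 2.
Check: d/dx[\frac{3 x^{5}}{2} - \frac{2 x^{4}}{3} - \frac{5 x^{2}}{3} + x + 2] = \frac{15 x^{4}}{2} - \frac{8 x^{3}}{3} - \frac{10 x}{3} + 1 = G'(x).

G(x) = \frac{3 x^{5}}{2} - \frac{2 x^{4}}{3} - \frac{5 x^{2}}{3} + x + 2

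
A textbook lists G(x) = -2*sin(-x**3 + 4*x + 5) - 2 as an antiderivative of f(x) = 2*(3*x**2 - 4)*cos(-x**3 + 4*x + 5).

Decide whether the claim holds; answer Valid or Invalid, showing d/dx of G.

d/dx[G] = 6*x**2*cos(-x**3 + 4*x + 5) - 8*cos(-x**3 + 4*x + 5)
This equals f(x) exactly, so the claim holds.

Valid: G'(x) = f(x).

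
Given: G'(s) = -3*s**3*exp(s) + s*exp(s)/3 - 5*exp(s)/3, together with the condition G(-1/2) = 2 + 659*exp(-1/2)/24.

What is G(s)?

G'(s) has the shape u'v + uv' for u = -3*s**3 + 9*s**2 - 53*s/3 + 16 and v = exp(s) — it is the derivative of the product u*v.
A general antiderivative is (-9*s**3 + 27*s**2 - 53*s + 48)*exp(s)/3 + C.
The condition gives C = 2 + 659*exp(-1/2)/24 - (659*exp(-1/2)/24) = 2.
So G(s) = -(9*s**3*exp(s) - 27*s**2*exp(s) + 53*s*exp(s) - 48*exp(s) - 6)/3.
Check: d/ds[-(9*s**3*exp(s) - 27*s**2*exp(s) + 53*s*exp(s) - 48*exp(s) - 6)/3] = -3*s**3*exp(s) + s*exp(s)/3 - 5*exp(s)/3 = G'(s).

G(s) = -(9*s**3*exp(s) - 27*s**2*exp(s) + 53*s*exp(s) - 48*exp(s) - 6)/3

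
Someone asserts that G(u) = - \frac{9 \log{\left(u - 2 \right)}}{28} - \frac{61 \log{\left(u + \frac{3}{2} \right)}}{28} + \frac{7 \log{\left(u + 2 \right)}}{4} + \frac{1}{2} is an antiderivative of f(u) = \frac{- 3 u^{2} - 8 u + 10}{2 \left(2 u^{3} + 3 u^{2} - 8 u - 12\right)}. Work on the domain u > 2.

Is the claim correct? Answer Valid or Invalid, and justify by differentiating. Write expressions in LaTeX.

Valid - the claim checks out under differentiation.

d/du[G] = \frac{- 3 u^{2} - 8 u + 10}{4 u^{3} + 6 u^{2} - 16 u - 24}
This equals f(u) exactly, so the claim holds.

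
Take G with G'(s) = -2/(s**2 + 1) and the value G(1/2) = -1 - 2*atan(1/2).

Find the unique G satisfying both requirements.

G(s) = -2*atan(s) - 1

Whatever form G(s) takes, its d/ds must return the stated G'(s).
A general antiderivative is -2*atan(s) + C.
The condition gives C = -1 - 2*atan(1/2) - (-2*atan(1/2)) = -1.
So G(s) = -2*atan(s) - 1.
Check: d/ds[-2*atan(s) - 1] = -2/(s**2 + 1) = G'(s).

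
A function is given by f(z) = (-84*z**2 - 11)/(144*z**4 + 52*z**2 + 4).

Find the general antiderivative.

F(z) = -atan(2*z) - atan(3*z)/4 + C

Recover f(z) by differentiating a candidate F(z); any mismatch rules it out.
Check: d/dz[-atan(2*z) - atan(3*z)/4] = (-84*z**2 - 11)/(144*z**4 + 52*z**2 + 4) = f(z).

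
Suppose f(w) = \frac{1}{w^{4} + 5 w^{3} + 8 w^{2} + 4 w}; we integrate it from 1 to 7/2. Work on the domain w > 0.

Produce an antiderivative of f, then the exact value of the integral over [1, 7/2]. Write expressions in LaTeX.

The denominator factors as w \left(w + 1\right) \left(w + 2\right)^{2}; partial fractions split f into directly integrable pieces: \frac{3}{4 \left(w + 2\right)} + \frac{1}{2 \left(w + 2\right)^{2}} - \frac{1}{w + 1} + \frac{1}{4 w}.
F(w) = \frac{\log{\left(w \right)}}{4} - \log{\left(w + 1 \right)} + \frac{3 \log{\left(w + 2 \right)}}{4} - \frac{1}{2 w + 4} is an antiderivative of f.
Check: d/dw[\frac{\log{\left(w \right)}}{4} - \log{\left(w + 1 \right)} + \frac{3 \log{\left(w + 2 \right)}}{4} - \frac{1}{2 w + 4}] = \frac{1}{w^{4} + 5 w^{3} + 8 w^{2} + 4 w} = f(w).
F(7/2) = - \log{\left(\frac{9}{2} \right)} - \frac{1}{11} + \frac{\log{\left(\frac{7}{2} \right)}}{4} + \frac{3 \log{\left(\frac{11}{2} \right)}}{4}; F(1) = - \log{\left(2 \right)} - \frac{1}{6} + \frac{3 \log{\left(3 \right)}}{4}.
Integral = F(7/2) - F(1) = - \log{\left(\frac{9}{2} \right)} - \frac{3 \log{\left(3 \right)}}{4} + \frac{5}{66} + \frac{\log{\left(\frac{7}{2} \right)}}{4} + \log{\left(2 \right)} + \frac{3 \log{\left(\frac{11}{2} \right)}}{4}.

Antiderivative: F(w) = \frac{\log{\left(w \right)}}{4} - \log{\left(w + 1 \right)} + \frac{3 \log{\left(w + 2 \right)}}{4} - \frac{1}{2 w + 4}; value = - \log{\left(\frac{9}{2} \right)} - \frac{3 \log{\left(3 \right)}}{4} + \frac{5}{66} + \frac{\log{\left(\frac{7}{2} \right)}}{4} + \log{\left(2 \right)} + \frac{3 \log{\left(\frac{11}{2} \right)}}{4}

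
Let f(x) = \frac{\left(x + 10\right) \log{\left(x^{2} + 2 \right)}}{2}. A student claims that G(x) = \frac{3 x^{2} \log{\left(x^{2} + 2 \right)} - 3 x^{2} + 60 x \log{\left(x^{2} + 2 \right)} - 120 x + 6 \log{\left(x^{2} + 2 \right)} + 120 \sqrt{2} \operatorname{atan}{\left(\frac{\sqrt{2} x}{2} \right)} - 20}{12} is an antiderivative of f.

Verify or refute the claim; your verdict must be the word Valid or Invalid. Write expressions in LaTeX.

d/dx[G] = \frac{x \log{\left(x^{2} + 2 \right)}}{2} + 5 \log{\left(x^{2} + 2 \right)}
This equals f(x) exactly, so the claim holds.

Valid. The derivative of G reproduces f.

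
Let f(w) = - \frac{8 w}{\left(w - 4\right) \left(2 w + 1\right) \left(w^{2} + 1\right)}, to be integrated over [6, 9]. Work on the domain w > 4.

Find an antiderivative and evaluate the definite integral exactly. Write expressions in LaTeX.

The denominator factors as \left(w - 4\right) \left(2 w + 1\right) \left(w^{2} + 1\right); partial fractions split f into directly integrable pieces: \frac{8 \left(6 w + 7\right)}{85 \left(w^{2} + 1\right)} - \frac{32}{45 \left(2 w + 1\right)} - \frac{32}{153 \left(w - 4\right)}.
F(w) = \frac{8 \left(- 20 \log{\left(w - 4 \right)} - 34 \log{\left(w + \frac{1}{2} \right)} + 27 \log{\left(w^{2} + 1 \right)} + 63 \operatorname{atan}{\left(w \right)}\right)}{765} is an antiderivative of f.
Check: d/dw[\frac{8 \left(- 20 \log{\left(w - 4 \right)} - 34 \log{\left(w + \frac{1}{2} \right)} + 27 \log{\left(w^{2} + 1 \right)} + 63 \operatorname{atan}{\left(w \right)}\right)}{765}] = - \frac{8 w}{2 w^{4} - 7 w^{3} - 2 w^{2} - 7 w - 4}, which equals f(w).
F(9) = - \frac{16 \log{\left(\frac{19}{2} \right)}}{45} - \frac{32 \log{\left(5 \right)}}{153} + \frac{56 \operatorname{atan}{\left(9 \right)}}{85} + \frac{24 \log{\left(82 \right)}}{85}; F(6) = - \frac{16 \log{\left(\frac{13}{2} \right)}}{45} - \frac{32 \log{\left(2 \right)}}{153} + \frac{56 \operatorname{atan}{\left(6 \right)}}{85} + \frac{24 \log{\left(37 \right)}}{85}.
Integral = F(9) - F(6) = - \frac{24 \log{\left(37 \right)}}{85} - \frac{56 \operatorname{atan}{\left(6 \right)}}{85} - \frac{16 \log{\left(\frac{19}{2} \right)}}{45} - \frac{32 \log{\left(5 \right)}}{153} + \frac{32 \log{\left(2 \right)}}{153} + \frac{16 \log{\left(\frac{13}{2} \right)}}{45} + \frac{56 \operatorname{atan}{\left(9 \right)}}{85} + \frac{24 \log{\left(82 \right)}}{85}.

Antiderivative: F(w) = \frac{8 \left(- 20 \log{\left(w - 4 \right)} - 34 \log{\left(w + \frac{1}{2} \right)} + 27 \log{\left(w^{2} + 1 \right)} + 63 \operatorname{atan}{\left(w \right)}\right)}{765}; value = - \frac{24 \log{\left(37 \right)}}{85} - \frac{56 \operatorname{atan}{\left(6 \right)}}{85} - \frac{16 \log{\left(\frac{19}{2} \right)}}{45} - \frac{32 \log{\left(5 \right)}}{153} + \frac{32 \log{\left(2 \right)}}{153} + \frac{16 \log{\left(\frac{13}{2} \right)}}{45} + \frac{56 \operatorname{atan}{\left(9 \right)}}{85} + \frac{24 \log{\left(82 \right)}}{85}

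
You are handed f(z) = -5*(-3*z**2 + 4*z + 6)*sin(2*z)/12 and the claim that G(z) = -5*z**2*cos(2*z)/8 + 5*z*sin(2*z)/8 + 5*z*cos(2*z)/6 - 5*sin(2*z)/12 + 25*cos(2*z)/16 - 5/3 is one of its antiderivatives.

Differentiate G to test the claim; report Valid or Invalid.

Valid - differentiating G returns exactly f.

d/dz[G] = 5*z**2*sin(2*z)/4 - 5*z*sin(2*z)/3 - 5*sin(2*z)/2
This equals f(z) exactly, so the claim holds.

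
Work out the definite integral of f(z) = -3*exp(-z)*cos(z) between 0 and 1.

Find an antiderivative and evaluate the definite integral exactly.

Antiderivative: F(z) = (-3*sin(z) + 3*cos(z))*exp(-z)/2; value = -3/2 - 3*exp(-1)*sin(1)/2 + 3*exp(-1)*cos(1)/2

A candidate is checked by its d/dz: the result must match f(z).
F(z) = (-3*sin(z) + 3*cos(z))*exp(-z)/2 is an antiderivative of f.
Check: d/dz[(-3*sin(z) + 3*cos(z))*exp(-z)/2] = -3*exp(-z)*cos(z) = f(z).
F(1) = -3*exp(-1)*sin(1)/2 + 3*exp(-1)*cos(1)/2; F(0) = 3/2.
Integral = F(1) - F(0) = -3/2 - 3*exp(-1)*sin(1)/2 + 3*exp(-1)*cos(1)/2.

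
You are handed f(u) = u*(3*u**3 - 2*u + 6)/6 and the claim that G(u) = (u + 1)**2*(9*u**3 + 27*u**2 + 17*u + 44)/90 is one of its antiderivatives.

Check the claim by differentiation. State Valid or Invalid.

d/du[G] = u**4/2 + 2*u**3 + 8*u**2/3 + 7*u/3 + 7/6
d/du[G] - f(u) = 2*u**3 + 3*u**2 + 4*u/3 + 7/6 != 0.

Invalid: d/du[G] - f = 2*u**3 + 3*u**2 + 4*u/3 + 7/6, which is not 0.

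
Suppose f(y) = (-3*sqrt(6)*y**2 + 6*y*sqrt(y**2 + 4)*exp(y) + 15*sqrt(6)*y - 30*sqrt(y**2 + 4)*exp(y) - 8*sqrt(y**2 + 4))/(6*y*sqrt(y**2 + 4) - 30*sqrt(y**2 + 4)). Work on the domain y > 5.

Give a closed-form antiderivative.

An antiderivative is F(y) = (-3*sqrt(6)*sqrt(y**2 + 4) + 6*exp(y) - 8*log(y/2 - 5/2))/6.

Whatever form F(y) takes, F'(y) = f(y) is non-negotiable.
Check: d/dy[(-3*sqrt(6)*sqrt(y**2 + 4) + 6*exp(y) - 8*log(y/2 - 5/2))/6] = (-3*sqrt(6)*y**2 + 6*y*sqrt(y**2 + 4)*exp(y) + 15*sqrt(6)*y - 30*sqrt(y**2 + 4)*exp(y) - 8*sqrt(y**2 + 4))/(6*y*sqrt(y**2 + 4) - 30*sqrt(y**2 + 4)) = f(y).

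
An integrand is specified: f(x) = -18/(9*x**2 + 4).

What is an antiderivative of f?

An antiderivative is F(x) = -3*atan(3*x/2).

A first test for any F(x): its x-derivative must equal f(x) identically.
Check: d/dx[-3*atan(3*x/2)] = -18/(9*x**2 + 4) = f(x).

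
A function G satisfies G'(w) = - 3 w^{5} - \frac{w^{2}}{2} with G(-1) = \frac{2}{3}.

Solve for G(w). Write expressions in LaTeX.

Integrate term by term and add the pieces.
A general antiderivative is - \frac{w^{6}}{2} - \frac{w^{3}}{6} + C.
The condition gives C = \frac{2}{3} - (- \frac{1}{3}) = 1.
So G(w) = - \frac{3 w^{6} + w^{3} - 6}{6}.
Check: d/dw[- \frac{3 w^{6} + w^{3} - 6}{6}] = - 3 w^{5} - \frac{w^{2}}{2} = G'(w).

G(w) = - \frac{3 w^{6} + w^{3} - 6}{6}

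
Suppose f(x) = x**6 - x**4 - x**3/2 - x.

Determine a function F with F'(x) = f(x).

An antiderivative is F(x) = x**2*(40*x**5 - 56*x**3 - 35*x**2 - 140)/280.

The integrand splits into summands that can be handled one at a time.
Check: d/dx[x**2*(40*x**5 - 56*x**3 - 35*x**2 - 140)/280] = x**6 - x**4 - x**3/2 - x = f(x).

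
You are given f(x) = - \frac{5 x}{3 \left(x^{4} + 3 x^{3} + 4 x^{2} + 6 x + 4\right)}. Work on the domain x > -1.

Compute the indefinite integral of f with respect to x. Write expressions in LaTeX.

F(x) = - \frac{5 \left(- 2 \log{\left(x + 1 \right)} + 2 \log{\left(x + 2 \right)} + \sqrt{2} \operatorname{atan}{\left(\frac{\sqrt{2} x}{2} \right)}\right)}{18} + C

The denominator factors as 3 \left(x + 1\right) \left(x + 2\right) \left(x^{2} + 2\right); partial fractions split f into directly integrable pieces: - \frac{5}{9 \left(x^{2} + 2\right)} - \frac{5}{9 \left(x + 2\right)} + \frac{5}{9 \left(x + 1\right)}.
Check: d/dx[- \frac{5 \left(- 2 \log{\left(x + 1 \right)} + 2 \log{\left(x + 2 \right)} + \sqrt{2} \operatorname{atan}{\left(\frac{\sqrt{2} x}{2} \right)}\right)}{18}] = - \frac{5 x}{3 x^{4} + 9 x^{3} + 12 x^{2} + 18 x + 12}, which equals f(x).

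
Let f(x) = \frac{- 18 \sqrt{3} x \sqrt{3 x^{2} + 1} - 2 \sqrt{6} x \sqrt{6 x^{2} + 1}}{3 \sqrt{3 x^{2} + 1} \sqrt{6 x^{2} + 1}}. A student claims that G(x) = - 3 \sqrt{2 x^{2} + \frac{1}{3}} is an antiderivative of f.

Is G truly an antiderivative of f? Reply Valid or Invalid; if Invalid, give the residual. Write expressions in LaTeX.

d/dx[G] = - \frac{6 \sqrt{3} x}{\sqrt{6 x^{2} + 1}}
d/dx[G] - f(x) = \frac{2 \sqrt{6} x}{3 \sqrt{3 x^{2} + 1}} != 0.

Invalid: d/dx[G] - f = \frac{2 \sqrt{6} x}{3 \sqrt{3 x^{2} + 1}}, which is not 0.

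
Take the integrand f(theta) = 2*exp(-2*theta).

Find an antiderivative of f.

Check any antiderivative F(theta) by computing F'(theta) and comparing it with f(theta).
Check: d/dtheta[-exp(-2*theta)] = 2*exp(-2*theta) = f(theta).

An antiderivative is F(theta) = -exp(-2*theta).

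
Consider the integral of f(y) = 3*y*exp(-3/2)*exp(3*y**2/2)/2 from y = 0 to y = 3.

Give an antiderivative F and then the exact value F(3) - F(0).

Antiderivative: F(y) = exp(3*y**2/2 - 3/2)/2; value = -exp(-3/2)/2 + exp(12)/2

f matches the chain-rule pattern g'(h)*h' with inner function h(y) = 3*y**2/2 - 3/2; substituting u = h(y) collapses the integral.
F(y) = exp(3*y**2/2 - 3/2)/2 is an antiderivative of f.
Check: d/dy[exp(3*y**2/2 - 3/2)/2] = 3*y*exp(-3/2)*exp(3*y**2/2)/2 = f(y).
F(3) = exp(12)/2; F(0) = exp(-3/2)/2.
Integral = F(3) - F(0) = -exp(-3/2)/2 + exp(12)/2.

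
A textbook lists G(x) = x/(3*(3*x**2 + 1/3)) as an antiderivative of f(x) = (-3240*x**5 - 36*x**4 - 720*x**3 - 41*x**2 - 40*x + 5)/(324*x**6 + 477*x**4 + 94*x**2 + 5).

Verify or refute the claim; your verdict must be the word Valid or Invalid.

Invalid: d/dx[G] - f = 40*x/(4*x**2 + 5), which is not 0.

d/dx[G] = (1 - 9*x**2)/(81*x**4 + 18*x**2 + 1)
d/dx[G] - f(x) = 40*x/(4*x**2 + 5) != 0.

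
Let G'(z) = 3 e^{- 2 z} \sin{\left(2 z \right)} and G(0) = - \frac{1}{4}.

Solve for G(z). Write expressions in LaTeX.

G(z) = \frac{1}{2} - \frac{3 e^{- 2 z} \sin{\left(2 z \right)}}{4} - \frac{3 e^{- 2 z} \cos{\left(2 z \right)}}{4}

Any candidate G(z) must reproduce the stated G'(z) exactly.
A general antiderivative is - \frac{3 e^{- 2 z} \sin{\left(2 z \right)}}{4} - \frac{3 e^{- 2 z} \cos{\left(2 z \right)}}{4} + C.
The condition gives C = - \frac{1}{4} - (- \frac{3}{4}) = \frac{1}{2}.
So G(z) = \frac{1}{2} - \frac{3 e^{- 2 z} \sin{\left(2 z \right)}}{4} - \frac{3 e^{- 2 z} \cos{\left(2 z \right)}}{4}.
Check: d/dz[\frac{1}{2} - \frac{3 e^{- 2 z} \sin{\left(2 z \right)}}{4} - \frac{3 e^{- 2 z} \cos{\left(2 z \right)}}{4}] = 3 e^{- 2 z} \sin{\left(2 z \right)} = G'(z).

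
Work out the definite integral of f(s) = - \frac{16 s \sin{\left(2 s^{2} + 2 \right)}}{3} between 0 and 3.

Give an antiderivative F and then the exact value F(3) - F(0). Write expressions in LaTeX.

The substitution u = 2 s^{2} + 2 works: f is exactly (dF/du)*(du/ds) for that inner function.
F(s) = \frac{4 \cos{\left(2 s^{2} + 2 \right)}}{3} is an antiderivative of f.
Check: d/ds[\frac{4 \cos{\left(2 s^{2} + 2 \right)}}{3}] = - \frac{16 s \sin{\left(2 s^{2} + 2 \right)}}{3} = f(s).
F(3) = \frac{4 \cos{\left(20 \right)}}{3}; F(0) = \frac{4 \cos{\left(2 \right)}}{3}.
Integral = F(3) - F(0) = \frac{4 \cos{\left(20 \right)}}{3} - \frac{4 \cos{\left(2 \right)}}{3}.

Antiderivative: F(s) = \frac{4 \cos{\left(2 s^{2} + 2 \right)}}{3}; value = \frac{4 \cos{\left(20 \right)}}{3} - \frac{4 \cos{\left(2 \right)}}{3}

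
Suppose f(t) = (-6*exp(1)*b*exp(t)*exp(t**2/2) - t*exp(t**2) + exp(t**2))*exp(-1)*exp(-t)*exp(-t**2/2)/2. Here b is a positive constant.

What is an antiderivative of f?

An antiderivative is F(t) = -(6*b*t + exp(-1)*exp(-t)*exp(t**2/2))/2.

A first test for any F(t): its t-derivative must equal f(t) identically.
Check: d/dt[-(6*b*t + exp(-1)*exp(-t)*exp(t**2/2))/2] = (-6*exp(1)*b*exp(t) - t*exp(t**2/2) + exp(t**2/2))*exp(-1)*exp(-t)/2, which equals f(t).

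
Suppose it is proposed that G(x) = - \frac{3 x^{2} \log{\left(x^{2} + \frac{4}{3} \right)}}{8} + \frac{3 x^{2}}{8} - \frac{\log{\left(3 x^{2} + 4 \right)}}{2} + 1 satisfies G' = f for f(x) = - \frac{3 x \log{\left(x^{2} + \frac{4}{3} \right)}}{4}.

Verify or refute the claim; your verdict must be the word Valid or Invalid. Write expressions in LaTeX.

Valid. The derivative of G reproduces f.

d/dx[G] = - \frac{3 x \log{\left(x^{2} + \frac{4}{3} \right)}}{4}
This equals f(x) exactly, so the claim holds.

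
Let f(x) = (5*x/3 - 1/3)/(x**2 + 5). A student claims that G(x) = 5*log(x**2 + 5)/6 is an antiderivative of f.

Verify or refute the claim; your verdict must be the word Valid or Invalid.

d/dx[G] = 5*x/(3*x**2 + 15)
d/dx[G] - f(x) = 1/(3*x**2 + 15) != 0.

Invalid: d/dx[G] - f = 1/(3*x**2 + 15), which is not 0.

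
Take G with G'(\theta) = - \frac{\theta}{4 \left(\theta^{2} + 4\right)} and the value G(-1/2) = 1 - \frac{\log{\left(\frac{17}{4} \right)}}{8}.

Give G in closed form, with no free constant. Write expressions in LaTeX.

G(\theta) = - \frac{\log{\left(\theta^{2} + 4 \right)} - 8}{8}

The substitution u = \theta^{2} + 4 works: G'(\theta) is exactly (dG/du)*(du/d\theta) for that inner function.
A general antiderivative is - \frac{\log{\left(\theta^{2} + 4 \right)}}{8} + C.
The condition gives C = 1 - \frac{\log{\left(\frac{17}{4} \right)}}{8} - (- \frac{\log{\left(\frac{17}{4} \right)}}{8}) = 1.
So G(\theta) = - \frac{\log{\left(\theta^{2} + 4 \right)} - 8}{8}.
Check: d/d\theta[- \frac{\log{\left(\theta^{2} + 4 \right)} - 8}{8}] = - \frac{\theta}{4 \theta^{2} + 16}, which equals G'(\theta).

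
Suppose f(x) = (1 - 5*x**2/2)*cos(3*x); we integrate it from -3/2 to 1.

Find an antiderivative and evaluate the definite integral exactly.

Antiderivative: F(x) = (-45*x**2*sin(3*x) - 30*x*cos(3*x) + 28*sin(3*x))/54; value = -17*sin(3)/54 - 5*cos(9/2)/6 - 5*cos(3)/9 - 293*sin(9/2)/216

An antiderivative F(x) passes only if d/dx[F] lands on f(x) exactly.
F(x) = (-45*x**2*sin(3*x) - 30*x*cos(3*x) + 28*sin(3*x))/54 is an antiderivative of f.
Check: d/dx[(-45*x**2*sin(3*x) - 30*x*cos(3*x) + 28*sin(3*x))/54] = -5*x**2*cos(3*x)/2 + cos(3*x), which equals f(x).
F(1) = -17*sin(3)/54 - 5*cos(3)/9; F(-3/2) = 293*sin(9/2)/216 + 5*cos(9/2)/6.
Integral = F(1) - F(-3/2) = -17*sin(3)/54 - 5*cos(9/2)/6 - 5*cos(3)/9 - 293*sin(9/2)/216.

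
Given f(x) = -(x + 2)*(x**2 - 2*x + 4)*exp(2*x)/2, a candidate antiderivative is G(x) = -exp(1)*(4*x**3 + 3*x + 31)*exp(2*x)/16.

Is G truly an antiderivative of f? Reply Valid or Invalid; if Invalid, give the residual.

d/dx[G] = -exp(1)*x**3*exp(2*x)/2 - 3*exp(1)*x**2*exp(2*x)/4 - 3*exp(1)*x*exp(2*x)/8 - 65*exp(1)*exp(2*x)/16
d/dx[G] - f(x) = -exp(1)*x**3*exp(2*x)/2 + x**3*exp(2*x)/2 - 3*exp(1)*x**2*exp(2*x)/4 - 3*exp(1)*x*exp(2*x)/8 - 65*exp(1)*exp(2*x)/16 + 4*exp(2*x) != 0.

Invalid: d/dx[G] - f = -exp(1)*x**3*exp(2*x)/2 + x**3*exp(2*x)/2 - 3*exp(1)*x**2*exp(2*x)/4 - 3*exp(1)*x*exp(2*x)/8 - 65*exp(1)*exp(2*x)/16 + 4*exp(2*x), which is not 0.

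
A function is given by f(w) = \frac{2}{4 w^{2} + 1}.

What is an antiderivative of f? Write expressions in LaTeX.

Since d/dw undoes antidifferentiation here, F'(w) = f(w) is required of F(w).
Check: d/dw[\operatorname{atan}{\left(2 w \right)}] = \frac{2}{4 w^{2} + 1} = f(w).

An antiderivative is F(w) = \operatorname{atan}{\left(2 w \right)}.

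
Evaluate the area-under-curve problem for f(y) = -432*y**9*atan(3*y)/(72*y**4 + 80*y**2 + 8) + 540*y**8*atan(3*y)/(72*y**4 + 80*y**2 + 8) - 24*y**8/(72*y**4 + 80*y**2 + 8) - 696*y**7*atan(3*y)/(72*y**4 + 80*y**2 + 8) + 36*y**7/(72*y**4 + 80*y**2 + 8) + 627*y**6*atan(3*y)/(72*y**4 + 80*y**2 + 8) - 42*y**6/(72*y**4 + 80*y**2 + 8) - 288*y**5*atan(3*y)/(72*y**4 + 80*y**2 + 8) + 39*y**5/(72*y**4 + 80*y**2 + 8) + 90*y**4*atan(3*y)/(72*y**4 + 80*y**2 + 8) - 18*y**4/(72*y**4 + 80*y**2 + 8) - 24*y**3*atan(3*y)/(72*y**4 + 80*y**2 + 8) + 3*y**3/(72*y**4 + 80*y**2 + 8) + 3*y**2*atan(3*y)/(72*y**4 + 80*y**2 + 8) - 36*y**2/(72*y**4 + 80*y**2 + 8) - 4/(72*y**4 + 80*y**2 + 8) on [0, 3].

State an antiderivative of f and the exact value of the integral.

The integrand splits into summands that can be handled one at a time.
F(y) = -y**6*atan(3*y) + 3*y**5*atan(3*y)/2 - 3*y**4*atan(3*y)/4 + y**3*atan(3*y)/8 - atan(y)/2 is an antiderivative of f.
Check: d/dy[-y**6*atan(3*y) + 3*y**5*atan(3*y)/2 - 3*y**4*atan(3*y)/4 + y**3*atan(3*y)/8 - atan(y)/2] = (-432*y**9*atan(3*y) + 540*y**8*atan(3*y) - 24*y**8 - 696*y**7*atan(3*y) + 36*y**7 + 627*y**6*atan(3*y) - 42*y**6 - 288*y**5*atan(3*y) + 39*y**5 + 90*y**4*atan(3*y) - 18*y**4 - 24*y**3*atan(3*y) + 3*y**3 + 3*y**2*atan(3*y) - 36*y**2 - 4)/(72*y**4 + 80*y**2 + 8), which equals f(y).
F(3) = -3375*atan(9)/8 - atan(3)/2; F(0) = 0.
Integral = F(3) - F(0) = -3375*atan(9)/8 - atan(3)/2.

Antiderivative: F(y) = -y**6*atan(3*y) + 3*y**5*atan(3*y)/2 - 3*y**4*atan(3*y)/4 + y**3*atan(3*y)/8 - atan(y)/2; value = -3375*atan(9)/8 - atan(3)/2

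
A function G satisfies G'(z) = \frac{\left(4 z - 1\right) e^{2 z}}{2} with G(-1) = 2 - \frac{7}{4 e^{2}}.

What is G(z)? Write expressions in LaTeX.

G(z) = z e^{2 z} - \frac{3 e^{2 z}}{4} + 2

Recognize the product-rule pattern: G'(z) = u'v + uv' with u = z - \frac{3}{4}, v = e^{2 z}, so integration by parts undoes it.
A general antiderivative is \frac{\left(4 z - 3\right) e^{2 z}}{4} + C.
The condition gives C = 2 - \frac{7}{4 e^{2}} - (- \frac{7}{4 e^{2}}) = 2.
So G(z) = z e^{2 z} - \frac{3 e^{2 z}}{4} + 2.
Check: d/dz[z e^{2 z} - \frac{3 e^{2 z}}{4} + 2] = 2 z e^{2 z} - \frac{e^{2 z}}{2}, which equals G'(z).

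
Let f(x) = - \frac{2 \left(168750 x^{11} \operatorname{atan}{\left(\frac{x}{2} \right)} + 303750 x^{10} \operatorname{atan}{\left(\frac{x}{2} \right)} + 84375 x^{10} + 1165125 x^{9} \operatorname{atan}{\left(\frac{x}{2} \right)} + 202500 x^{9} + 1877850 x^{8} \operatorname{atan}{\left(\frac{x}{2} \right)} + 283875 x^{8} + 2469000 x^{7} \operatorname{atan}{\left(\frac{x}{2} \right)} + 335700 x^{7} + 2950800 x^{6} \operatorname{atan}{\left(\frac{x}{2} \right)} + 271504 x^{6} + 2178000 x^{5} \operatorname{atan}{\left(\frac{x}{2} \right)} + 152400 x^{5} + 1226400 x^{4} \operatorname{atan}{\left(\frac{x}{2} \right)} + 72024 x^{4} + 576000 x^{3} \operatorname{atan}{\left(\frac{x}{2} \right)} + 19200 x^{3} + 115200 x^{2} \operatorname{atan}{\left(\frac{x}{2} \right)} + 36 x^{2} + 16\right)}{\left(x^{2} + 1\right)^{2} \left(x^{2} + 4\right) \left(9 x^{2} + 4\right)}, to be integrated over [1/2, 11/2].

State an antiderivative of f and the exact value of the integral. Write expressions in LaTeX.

A first test for any F(x): its x-derivative must equal f(x) identically.
F(x) = \frac{225 x^{3} \left(- 5 x - 4\right)^{3} \operatorname{atan}{\left(\frac{x}{2} \right)} - 4 \left(x^{2} + 1\right) \operatorname{atan}{\left(\frac{3 x}{2} \right)}}{3 \left(x^{2} + 1\right)} is an antiderivative of f.
Check: d/dx[\frac{225 x^{3} \left(- 5 x - 4\right)^{3} \operatorname{atan}{\left(\frac{x}{2} \right)} - 4 \left(x^{2} + 1\right) \operatorname{atan}{\left(\frac{3 x}{2} \right)}}{3 \left(x^{2} + 1\right)}] = \frac{- 337500 x^{11} \operatorname{atan}{\left(\frac{x}{2} \right)} - 607500 x^{10} \operatorname{atan}{\left(\frac{x}{2} \right)} - 168750 x^{10} - 2330250 x^{9} \operatorname{atan}{\left(\frac{x}{2} \right)} - 405000 x^{9} - 3755700 x^{8} \operatorname{atan}{\left(\frac{x}{2} \right)} - 567750 x^{8} - 4938000 x^{7} \operatorname{atan}{\left(\frac{x}{2} \right)} - 671400 x^{7} - 5901600 x^{6} \operatorname{atan}{\left(\frac{x}{2} \right)} - 543008 x^{6} - 4356000 x^{5} \operatorname{atan}{\left(\frac{x}{2} \right)} - 304800 x^{5} - 2452800 x^{4} \operatorname{atan}{\left(\frac{x}{2} \right)} - 144048 x^{4} - 1152000 x^{3} \operatorname{atan}{\left(\frac{x}{2} \right)} - 38400 x^{3} - 230400 x^{2} \operatorname{atan}{\left(\frac{x}{2} \right)} - 72 x^{2} - 32}{9 x^{8} + 58 x^{6} + 105 x^{4} + 72 x^{2} + 16}, which equals f(x).
F(11/2) = - \frac{998437671 \operatorname{atan}{\left(\frac{11}{4} \right)}}{80} - \frac{4 \operatorname{atan}{\left(\frac{33}{4} \right)}}{3}; F(1/2) = - \frac{32955 \operatorname{atan}{\left(\frac{1}{4} \right)}}{16} - \frac{4 \operatorname{atan}{\left(\frac{3}{4} \right)}}{3}.
Integral = F(11/2) - F(1/2) = - \frac{998437671 \operatorname{atan}{\left(\frac{11}{4} \right)}}{80} - \frac{4 \operatorname{atan}{\left(\frac{33}{4} \right)}}{3} + \frac{4 \operatorname{atan}{\left(\frac{3}{4} \right)}}{3} + \frac{32955 \operatorname{atan}{\left(\frac{1}{4} \right)}}{16}.

Antiderivative: F(x) = \frac{225 x^{3} \left(- 5 x - 4\right)^{3} \operatorname{atan}{\left(\frac{x}{2} \right)} - 4 \left(x^{2} + 1\right) \operatorname{atan}{\left(\frac{3 x}{2} \right)}}{3 \left(x^{2} + 1\right)}; value = - \frac{998437671 \operatorname{atan}{\left(\frac{11}{4} \right)}}{80} - \frac{4 \operatorname{atan}{\left(\frac{33}{4} \right)}}{3} + \frac{4 \operatorname{atan}{\left(\frac{3}{4} \right)}}{3} + \frac{32955 \operatorname{atan}{\left(\frac{1}{4} \right)}}{16}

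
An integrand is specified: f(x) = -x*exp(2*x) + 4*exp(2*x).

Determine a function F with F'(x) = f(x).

Recognize the product-rule pattern: f = u'v + uv' with u = 9/4 - x/2, v = exp(2*x), so integration by parts undoes it.
Check: d/dx[-(2*x - 9)*exp(2*x)/4] = -x*exp(2*x) + 4*exp(2*x) = f(x).

An antiderivative is F(x) = -(2*x - 9)*exp(2*x)/4.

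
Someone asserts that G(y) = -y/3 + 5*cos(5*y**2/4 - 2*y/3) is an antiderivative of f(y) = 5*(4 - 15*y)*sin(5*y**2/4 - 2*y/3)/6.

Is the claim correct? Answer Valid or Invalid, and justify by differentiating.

Invalid: d/dy[G] - f = -1/3, which is not 0.

d/dy[G] = -25*y*sin(5*y**2/4 - 2*y/3)/2 + 10*sin(5*y**2/4 - 2*y/3)/3 - 1/3
d/dy[G] - f(y) = -1/3 != 0.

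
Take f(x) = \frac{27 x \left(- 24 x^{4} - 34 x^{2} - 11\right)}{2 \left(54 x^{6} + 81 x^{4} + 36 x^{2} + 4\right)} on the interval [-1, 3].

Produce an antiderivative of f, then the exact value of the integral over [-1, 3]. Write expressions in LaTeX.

Whatever form F(x) takes, F'(x) = f(x) is non-negotiable.
F(x) = - \frac{3 \left(12 x^{2} \log{\left(2 x^{2} + \frac{1}{3} \right)} + 8 \log{\left(2 x^{2} + \frac{1}{3} \right)} - 1\right)}{4 \left(3 x^{2} + 2\right)} is an antiderivative of f.
Check: d/dx[- \frac{3 \left(12 x^{2} \log{\left(2 x^{2} + \frac{1}{3} \right)} + 8 \log{\left(2 x^{2} + \frac{1}{3} \right)} - 1\right)}{4 \left(3 x^{2} + 2\right)}] = \frac{- 648 x^{5} - 918 x^{3} - 297 x}{108 x^{6} + 162 x^{4} + 72 x^{2} + 8}, which equals f(x).
F(3) = \frac{3}{116} - 3 \log{\left(\frac{55}{3} \right)}; F(-1) = \frac{3}{20} - 3 \log{\left(\frac{7}{3} \right)}.
Integral = F(3) - F(-1) = - 3 \log{\left(\frac{55}{3} \right)} - \frac{18}{145} + 3 \log{\left(\frac{7}{3} \right)}.

Antiderivative: F(x) = - \frac{3 \left(12 x^{2} \log{\left(2 x^{2} + \frac{1}{3} \right)} + 8 \log{\left(2 x^{2} + \frac{1}{3} \right)} - 1\right)}{4 \left(3 x^{2} + 2\right)}; value = - 3 \log{\left(\frac{55}{3} \right)} - \frac{18}{145} + 3 \log{\left(\frac{7}{3} \right)}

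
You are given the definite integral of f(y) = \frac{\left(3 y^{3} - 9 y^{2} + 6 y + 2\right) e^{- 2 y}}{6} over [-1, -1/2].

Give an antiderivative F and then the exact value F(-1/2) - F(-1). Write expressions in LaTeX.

f has the shape u'v + uv' for u = - \frac{y^{3}}{4} + \frac{3 y^{2}}{8} - \frac{y}{8} - \frac{11}{48} and v = e^{- 2 y} — it is the derivative of the product u*v.
F(y) = \frac{\left(- 12 y^{3} + 18 y^{2} - 6 y - 11\right) e^{- 2 y}}{48} is an antiderivative of f.
Check: d/dy[\frac{\left(- 12 y^{3} + 18 y^{2} - 6 y - 11\right) e^{- 2 y}}{48}] = \frac{\left(3 y^{3} - 9 y^{2} + 6 y + 2\right) e^{- 2 y}}{6} = f(y).
F(-1/2) = - \frac{e}{24}; F(-1) = \frac{25 e^{2}}{48}.
Integral = F(-1/2) - F(-1) = - \frac{25 e^{2}}{48} - \frac{e}{24}.

Antiderivative: F(y) = \frac{\left(- 12 y^{3} + 18 y^{2} - 6 y - 11\right) e^{- 2 y}}{48}; value = - \frac{25 e^{2}}{48} - \frac{e}{24}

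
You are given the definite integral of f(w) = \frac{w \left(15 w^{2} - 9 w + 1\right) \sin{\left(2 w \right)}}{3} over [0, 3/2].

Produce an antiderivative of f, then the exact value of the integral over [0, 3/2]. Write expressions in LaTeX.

Since d/dw undoes antidifferentiation here, F'(w) = f(w) is required of F(w).
F(w) = - \frac{5 w^{3} \cos{\left(2 w \right)}}{2} + \frac{15 w^{2} \sin{\left(2 w \right)}}{4} + \frac{3 w^{2} \cos{\left(2 w \right)}}{2} - \frac{3 w \sin{\left(2 w \right)}}{2} + \frac{43 w \cos{\left(2 w \right)}}{12} - \frac{43 \sin{\left(2 w \right)}}{24} - \frac{3 \cos{\left(2 w \right)}}{4} is an antiderivative of f.
Check: d/dw[- \frac{5 w^{3} \cos{\left(2 w \right)}}{2} + \frac{15 w^{2} \sin{\left(2 w \right)}}{4} + \frac{3 w^{2} \cos{\left(2 w \right)}}{2} - \frac{3 w \sin{\left(2 w \right)}}{2} + \frac{43 w \cos{\left(2 w \right)}}{12} - \frac{43 \sin{\left(2 w \right)}}{24} - \frac{3 \cos{\left(2 w \right)}}{4}] = 5 w^{3} \sin{\left(2 w \right)} - 3 w^{2} \sin{\left(2 w \right)} + \frac{w \sin{\left(2 w \right)}}{3}, which equals f(w).
F(3/2) = - \frac{7 \cos{\left(3 \right)}}{16} + \frac{211 \sin{\left(3 \right)}}{48}; F(0) = - \frac{3}{4}.
Integral = F(3/2) - F(0) = - \frac{7 \cos{\left(3 \right)}}{16} + \frac{211 \sin{\left(3 \right)}}{48} + \frac{3}{4}.

Antiderivative: F(w) = - \frac{5 w^{3} \cos{\left(2 w \right)}}{2} + \frac{15 w^{2} \sin{\left(2 w \right)}}{4} + \frac{3 w^{2} \cos{\left(2 w \right)}}{2} - \frac{3 w \sin{\left(2 w \right)}}{2} + \frac{43 w \cos{\left(2 w \right)}}{12} - \frac{43 \sin{\left(2 w \right)}}{24} - \frac{3 \cos{\left(2 w \right)}}{4}; value = - \frac{7 \cos{\left(3 \right)}}{16} + \frac{211 \sin{\left(3 \right)}}{48} + \frac{3}{4}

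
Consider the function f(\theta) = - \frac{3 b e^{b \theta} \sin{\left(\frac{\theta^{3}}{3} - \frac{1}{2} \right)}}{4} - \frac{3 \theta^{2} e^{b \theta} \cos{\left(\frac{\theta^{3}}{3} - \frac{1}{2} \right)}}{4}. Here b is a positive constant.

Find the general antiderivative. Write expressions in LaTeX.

Recognize the product-rule pattern: f = u'v + uv' with u = - \frac{3 e^{b \theta}}{4}, v = \sin{\left(\frac{\theta^{3}}{3} - \frac{1}{2} \right)}, so integration by parts undoes it.
Check: d/d\theta[- \frac{3 e^{b \theta} \sin{\left(\frac{\theta^{3}}{3} - \frac{1}{2} \right)}}{4}] = - \frac{3 b e^{b \theta} \sin{\left(\frac{\theta^{3}}{3} - \frac{1}{2} \right)}}{4} - \frac{3 \theta^{2} e^{b \theta} \cos{\left(\frac{\theta^{3}}{3} - \frac{1}{2} \right)}}{4} = f(\theta).

F(\theta) = - \frac{3 e^{b \theta} \sin{\left(\frac{\theta^{3}}{3} - \frac{1}{2} \right)}}{4} + C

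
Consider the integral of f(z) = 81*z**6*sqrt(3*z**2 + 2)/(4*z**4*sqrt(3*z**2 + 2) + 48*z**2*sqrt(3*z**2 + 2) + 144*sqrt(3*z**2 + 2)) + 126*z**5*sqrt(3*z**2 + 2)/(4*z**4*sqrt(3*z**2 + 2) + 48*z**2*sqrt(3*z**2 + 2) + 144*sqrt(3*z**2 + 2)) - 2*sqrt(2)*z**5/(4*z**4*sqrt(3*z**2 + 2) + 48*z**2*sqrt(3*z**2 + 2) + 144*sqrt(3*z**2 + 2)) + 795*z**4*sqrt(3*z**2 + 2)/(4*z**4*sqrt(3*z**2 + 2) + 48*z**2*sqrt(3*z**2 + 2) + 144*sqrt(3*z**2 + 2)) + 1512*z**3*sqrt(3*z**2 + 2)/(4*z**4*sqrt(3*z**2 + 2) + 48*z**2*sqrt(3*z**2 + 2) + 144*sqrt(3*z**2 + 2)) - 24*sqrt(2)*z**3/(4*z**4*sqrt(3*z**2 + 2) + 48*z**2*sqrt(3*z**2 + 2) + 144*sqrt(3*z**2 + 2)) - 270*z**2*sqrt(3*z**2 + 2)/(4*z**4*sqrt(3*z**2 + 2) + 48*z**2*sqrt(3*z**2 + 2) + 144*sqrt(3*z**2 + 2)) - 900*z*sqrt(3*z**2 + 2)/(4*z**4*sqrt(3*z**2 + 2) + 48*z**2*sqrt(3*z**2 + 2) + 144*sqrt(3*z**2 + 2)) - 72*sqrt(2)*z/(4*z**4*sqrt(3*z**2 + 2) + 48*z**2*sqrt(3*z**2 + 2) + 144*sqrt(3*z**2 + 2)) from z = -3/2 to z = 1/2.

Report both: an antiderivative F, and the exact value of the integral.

The integrand splits into summands that can be handled one at a time.
F(z) = (81*z**5 + 189*z**4 - 45*z**3 - 2*sqrt(2)*z**2*sqrt(3*z**2 + 2) - 225*z**2 - 12*sqrt(2)*sqrt(3*z**2 + 2))/(12*(z**2 + 6)) is an antiderivative of f.
Check: d/dz[(81*z**5 + 189*z**4 - 45*z**3 - 2*sqrt(2)*z**2*sqrt(3*z**2 + 2) - 225*z**2 - 12*sqrt(2)*sqrt(3*z**2 + 2))/(12*(z**2 + 6))] = (81*z**6*sqrt(3*z**2 + 2) + 126*z**5*sqrt(3*z**2 + 2) - 2*sqrt(2)*z**5 + 795*z**4*sqrt(3*z**2 + 2) + 1512*z**3*sqrt(3*z**2 + 2) - 24*sqrt(2)*z**3 - 270*z**2*sqrt(3*z**2 + 2) - 900*z*sqrt(3*z**2 + 2) - 72*sqrt(2)*z)/(4*z**4*sqrt(3*z**2 + 2) + 48*z**2*sqrt(3*z**2 + 2) + 144*sqrt(3*z**2 + 2)), which equals f(z).
F(1/2) = -507/800 - sqrt(22)/12; F(-3/2) = -sqrt(70)/12 - 45/352.
Integral = F(1/2) - F(-3/2) = -1113/2200 - sqrt(22)/12 + sqrt(70)/12.

Antiderivative: F(z) = (81*z**5 + 189*z**4 - 45*z**3 - 2*sqrt(2)*z**2*sqrt(3*z**2 + 2) - 225*z**2 - 12*sqrt(2)*sqrt(3*z**2 + 2))/(12*(z**2 + 6)); value = -1113/2200 - sqrt(22)/12 + sqrt(70)/12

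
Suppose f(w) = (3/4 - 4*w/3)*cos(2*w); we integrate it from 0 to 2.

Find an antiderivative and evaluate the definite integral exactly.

Differentiate the proposed F(w) back; it has to land on f(w) exactly.
F(w) = (-16*w*sin(2*w) + 9*sin(2*w) - 8*cos(2*w))/24 is an antiderivative of f.
Check: d/dw[(-16*w*sin(2*w) + 9*sin(2*w) - 8*cos(2*w))/24] = -4*w*cos(2*w)/3 + 3*cos(2*w)/4, which equals f(w).
F(2) = -cos(4)/3 - 23*sin(4)/24; F(0) = -1/3.
Integral = F(2) - F(0) = -cos(4)/3 + 1/3 - 23*sin(4)/24.

Antiderivative: F(w) = (-16*w*sin(2*w) + 9*sin(2*w) - 8*cos(2*w))/24; value = -cos(4)/3 + 1/3 - 23*sin(4)/24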